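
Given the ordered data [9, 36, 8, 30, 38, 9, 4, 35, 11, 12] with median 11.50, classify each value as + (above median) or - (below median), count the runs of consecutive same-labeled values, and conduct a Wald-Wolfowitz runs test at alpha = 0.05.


Step 1: Compute median = 11.50; label A = above, B = below.
Labels in order: BABAABBABA  (n_A = 5, n_B = 5)
Step 2: Count runs R = 8.
Step 3: Under H0 (random ordering), E[R] = 2*n_A*n_B/(n_A+n_B) + 1 = 2*5*5/10 + 1 = 6.0000.
        Var[R] = 2*n_A*n_B*(2*n_A*n_B - n_A - n_B) / ((n_A+n_B)^2 * (n_A+n_B-1)) = 2000/900 = 2.2222.
        SD[R] = 1.4907.
Step 4: Continuity-corrected z = (R - 0.5 - E[R]) / SD[R] = (8 - 0.5 - 6.0000) / 1.4907 = 1.0062.
Step 5: Two-sided p-value via normal approximation = 2*(1 - Phi(|z|)) = 0.314305.
Step 6: alpha = 0.05. fail to reject H0.

R = 8, z = 1.0062, p = 0.314305, fail to reject H0.


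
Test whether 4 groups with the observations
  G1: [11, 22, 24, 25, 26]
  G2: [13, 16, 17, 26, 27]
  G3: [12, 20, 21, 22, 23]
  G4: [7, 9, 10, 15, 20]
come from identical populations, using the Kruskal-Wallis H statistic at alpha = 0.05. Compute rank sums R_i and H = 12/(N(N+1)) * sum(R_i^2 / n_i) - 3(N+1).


Step 1: Combine all N = 20 observations and assign midranks.
sorted (value, group, rank): (7,G4,1), (9,G4,2), (10,G4,3), (11,G1,4), (12,G3,5), (13,G2,6), (15,G4,7), (16,G2,8), (17,G2,9), (20,G3,10.5), (20,G4,10.5), (21,G3,12), (22,G1,13.5), (22,G3,13.5), (23,G3,15), (24,G1,16), (25,G1,17), (26,G1,18.5), (26,G2,18.5), (27,G2,20)
Step 2: Sum ranks within each group.
R_1 = 69 (n_1 = 5)
R_2 = 61.5 (n_2 = 5)
R_3 = 56 (n_3 = 5)
R_4 = 23.5 (n_4 = 5)
Step 3: H = 12/(N(N+1)) * sum(R_i^2/n_i) - 3(N+1)
     = 12/(20*21) * (69^2/5 + 61.5^2/5 + 56^2/5 + 23.5^2/5) - 3*21
     = 0.028571 * 2446.3 - 63
     = 6.894286.
Step 4: Ties present; correction factor C = 1 - 18/(20^3 - 20) = 0.997744. Corrected H = 6.894286 / 0.997744 = 6.909872.
Step 5: Under H0, H ~ chi^2(3); p-value = 0.074827.
Step 6: alpha = 0.05. fail to reject H0.

H = 6.9099, df = 3, p = 0.074827, fail to reject H0.


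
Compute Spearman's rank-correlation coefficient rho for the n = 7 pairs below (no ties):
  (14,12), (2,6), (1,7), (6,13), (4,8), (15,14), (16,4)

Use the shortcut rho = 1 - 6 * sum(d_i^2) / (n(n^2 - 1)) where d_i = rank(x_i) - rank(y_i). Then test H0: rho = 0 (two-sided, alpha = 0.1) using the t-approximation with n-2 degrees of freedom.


Step 1: Rank x and y separately (midranks; no ties here).
rank(x): 14->5, 2->2, 1->1, 6->4, 4->3, 15->6, 16->7
rank(y): 12->5, 6->2, 7->3, 13->6, 8->4, 14->7, 4->1
Step 2: d_i = R_x(i) - R_y(i); compute d_i^2.
  (5-5)^2=0, (2-2)^2=0, (1-3)^2=4, (4-6)^2=4, (3-4)^2=1, (6-7)^2=1, (7-1)^2=36
sum(d^2) = 46.
Step 3: rho = 1 - 6*46 / (7*(7^2 - 1)) = 1 - 276/336 = 0.178571.
Step 4: Under H0, t = rho * sqrt((n-2)/(1-rho^2)) = 0.4058 ~ t(5).
Step 5: Two-sided p-value from the t-distribution with 5 df = 0.701658.
Step 6: alpha = 0.1. fail to reject H0.

rho = 0.1786, p = 0.701658, fail to reject H0 at alpha = 0.1.


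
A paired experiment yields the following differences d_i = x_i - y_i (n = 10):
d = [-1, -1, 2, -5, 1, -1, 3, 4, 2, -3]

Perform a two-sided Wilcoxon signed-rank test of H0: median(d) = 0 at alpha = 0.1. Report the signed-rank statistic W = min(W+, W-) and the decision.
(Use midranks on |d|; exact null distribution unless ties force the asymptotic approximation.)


Step 1: Drop any zero differences (none here) and take |d_i|.
|d| = [1, 1, 2, 5, 1, 1, 3, 4, 2, 3]
Step 2: Midrank |d_i| (ties get averaged ranks).
ranks: |1|->2.5, |1|->2.5, |2|->5.5, |5|->10, |1|->2.5, |1|->2.5, |3|->7.5, |4|->9, |2|->5.5, |3|->7.5
Step 3: Attach original signs; sum ranks with positive sign and with negative sign.
W+ = 5.5 + 2.5 + 7.5 + 9 + 5.5 = 30
W- = 2.5 + 2.5 + 10 + 2.5 + 7.5 = 25
(Check: W+ + W- = 55 should equal n(n+1)/2 = 55.)
Step 4: Test statistic W = min(W+, W-) = 25.
Step 5: Ties in |d|, so use the tie-corrected normal approximation.
        E[W] = n(n+1)/4 = 10*11/4 = 27.5.
        Tie groups: |d|=1 (t=4), |d|=2 (t=2), |d|=3 (t=2); sum(t^3 - t) = 72.
        Var[W] = n(n+1)(2n+1)/24 - sum(t^3-t)/48 = 2310/24 - 72/48 = 94.75.
        z = (W - E[W]) / sqrt(Var[W]) = (25 - 27.5) / 9.7340 = -0.2568.
        Two-sided p = 2*Phi(z) = 0.797308.
Step 6: alpha = 0.1. fail to reject H0.

W+ = 30, W- = 25, W = min = 25, p = 0.797308, fail to reject H0.


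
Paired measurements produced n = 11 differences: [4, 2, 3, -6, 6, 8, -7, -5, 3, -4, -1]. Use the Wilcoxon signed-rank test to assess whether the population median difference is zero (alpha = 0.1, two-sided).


Step 1: Drop any zero differences (none here) and take |d_i|.
|d| = [4, 2, 3, 6, 6, 8, 7, 5, 3, 4, 1]
Step 2: Midrank |d_i| (ties get averaged ranks).
ranks: |4|->5.5, |2|->2, |3|->3.5, |6|->8.5, |6|->8.5, |8|->11, |7|->10, |5|->7, |3|->3.5, |4|->5.5, |1|->1
Step 3: Attach original signs; sum ranks with positive sign and with negative sign.
W+ = 5.5 + 2 + 3.5 + 8.5 + 11 + 3.5 = 34
W- = 8.5 + 10 + 7 + 5.5 + 1 = 32
(Check: W+ + W- = 66 should equal n(n+1)/2 = 66.)
Step 4: Test statistic W = min(W+, W-) = 32.
Step 5: Ties in |d|, so use the tie-corrected normal approximation.
        E[W] = n(n+1)/4 = 11*12/4 = 33.
        Tie groups: |d|=3 (t=2), |d|=4 (t=2), |d|=6 (t=2); sum(t^3 - t) = 18.
        Var[W] = n(n+1)(2n+1)/24 - sum(t^3-t)/48 = 3036/24 - 18/48 = 126.125.
        z = (W - E[W]) / sqrt(Var[W]) = (32 - 33) / 11.2305 = -0.0890.
        Two-sided p = 2*Phi(z) = 0.929048.
Step 6: alpha = 0.1. fail to reject H0.

W+ = 34, W- = 32, W = min = 32, p = 0.929048, fail to reject H0.


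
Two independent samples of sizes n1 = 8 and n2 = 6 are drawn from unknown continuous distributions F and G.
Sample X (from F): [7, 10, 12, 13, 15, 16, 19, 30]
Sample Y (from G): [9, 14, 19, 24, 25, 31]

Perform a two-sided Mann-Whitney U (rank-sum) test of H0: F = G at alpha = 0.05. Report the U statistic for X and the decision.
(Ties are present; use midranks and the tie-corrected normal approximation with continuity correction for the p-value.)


Step 1: Combine and sort all 14 observations; assign midranks.
sorted (value, group): (7,X), (9,Y), (10,X), (12,X), (13,X), (14,Y), (15,X), (16,X), (19,X), (19,Y), (24,Y), (25,Y), (30,X), (31,Y)
ranks: 7->1, 9->2, 10->3, 12->4, 13->5, 14->6, 15->7, 16->8, 19->9.5, 19->9.5, 24->11, 25->12, 30->13, 31->14
Step 2: Rank sum for X: R1 = 1 + 3 + 4 + 5 + 7 + 8 + 9.5 + 13 = 50.5.
Step 3: U_X = R1 - n1(n1+1)/2 = 50.5 - 8*9/2 = 50.5 - 36 = 14.5.
       U_Y = n1*n2 - U_X = 48 - 14.5 = 33.5.
Step 4: Ties are present, so use the tie-corrected normal approximation (with continuity correction) for the p-value.
Step 5: p-value = 0.244759; compare to alpha = 0.05. fail to reject H0.

U_X = 14.5, p = 0.244759, fail to reject H0 at alpha = 0.05.


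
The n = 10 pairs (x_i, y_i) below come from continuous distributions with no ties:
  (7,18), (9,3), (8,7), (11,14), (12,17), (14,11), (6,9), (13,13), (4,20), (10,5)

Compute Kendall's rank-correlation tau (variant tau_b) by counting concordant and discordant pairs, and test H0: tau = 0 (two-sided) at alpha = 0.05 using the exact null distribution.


Step 1: Enumerate the 45 unordered pairs (i,j) with i<j and classify each by sign(x_j-x_i) * sign(y_j-y_i).
  (1,2):dx=+2,dy=-15->D; (1,3):dx=+1,dy=-11->D; (1,4):dx=+4,dy=-4->D; (1,5):dx=+5,dy=-1->D
  (1,6):dx=+7,dy=-7->D; (1,7):dx=-1,dy=-9->C; (1,8):dx=+6,dy=-5->D; (1,9):dx=-3,dy=+2->D
  (1,10):dx=+3,dy=-13->D; (2,3):dx=-1,dy=+4->D; (2,4):dx=+2,dy=+11->C; (2,5):dx=+3,dy=+14->C
  (2,6):dx=+5,dy=+8->C; (2,7):dx=-3,dy=+6->D; (2,8):dx=+4,dy=+10->C; (2,9):dx=-5,dy=+17->D
  (2,10):dx=+1,dy=+2->C; (3,4):dx=+3,dy=+7->C; (3,5):dx=+4,dy=+10->C; (3,6):dx=+6,dy=+4->C
  (3,7):dx=-2,dy=+2->D; (3,8):dx=+5,dy=+6->C; (3,9):dx=-4,dy=+13->D; (3,10):dx=+2,dy=-2->D
  (4,5):dx=+1,dy=+3->C; (4,6):dx=+3,dy=-3->D; (4,7):dx=-5,dy=-5->C; (4,8):dx=+2,dy=-1->D
  (4,9):dx=-7,dy=+6->D; (4,10):dx=-1,dy=-9->C; (5,6):dx=+2,dy=-6->D; (5,7):dx=-6,dy=-8->C
  (5,8):dx=+1,dy=-4->D; (5,9):dx=-8,dy=+3->D; (5,10):dx=-2,dy=-12->C; (6,7):dx=-8,dy=-2->C
  (6,8):dx=-1,dy=+2->D; (6,9):dx=-10,dy=+9->D; (6,10):dx=-4,dy=-6->C; (7,8):dx=+7,dy=+4->C
  (7,9):dx=-2,dy=+11->D; (7,10):dx=+4,dy=-4->D; (8,9):dx=-9,dy=+7->D; (8,10):dx=-3,dy=-8->C
  (9,10):dx=+6,dy=-15->D
Step 2: C = 19, D = 26, total pairs = 45.
Step 3: tau = (C - D)/(n(n-1)/2) = (19 - 26)/45 = -0.155556.
Step 4: Exact two-sided p-value (enumerate n! = 3628800 permutations of y under H0): p = 0.600654.
Step 5: alpha = 0.05. fail to reject H0.

tau_b = -0.1556 (C=19, D=26), p = 0.600654, fail to reject H0.


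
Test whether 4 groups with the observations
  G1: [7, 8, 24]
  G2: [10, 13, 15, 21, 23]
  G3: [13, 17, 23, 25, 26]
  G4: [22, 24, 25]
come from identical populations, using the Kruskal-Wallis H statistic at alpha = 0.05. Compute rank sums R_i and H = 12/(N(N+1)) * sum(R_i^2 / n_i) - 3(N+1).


Step 1: Combine all N = 16 observations and assign midranks.
sorted (value, group, rank): (7,G1,1), (8,G1,2), (10,G2,3), (13,G2,4.5), (13,G3,4.5), (15,G2,6), (17,G3,7), (21,G2,8), (22,G4,9), (23,G2,10.5), (23,G3,10.5), (24,G1,12.5), (24,G4,12.5), (25,G3,14.5), (25,G4,14.5), (26,G3,16)
Step 2: Sum ranks within each group.
R_1 = 15.5 (n_1 = 3)
R_2 = 32 (n_2 = 5)
R_3 = 52.5 (n_3 = 5)
R_4 = 36 (n_4 = 3)
Step 3: H = 12/(N(N+1)) * sum(R_i^2/n_i) - 3(N+1)
     = 12/(16*17) * (15.5^2/3 + 32^2/5 + 52.5^2/5 + 36^2/3) - 3*17
     = 0.044118 * 1268.13 - 51
     = 4.947059.
Step 4: Ties present; correction factor C = 1 - 24/(16^3 - 16) = 0.994118. Corrected H = 4.947059 / 0.994118 = 4.976331.
Step 5: Under H0, H ~ chi^2(3); p-value = 0.173539.
Step 6: alpha = 0.05. fail to reject H0.

H = 4.9763, df = 3, p = 0.173539, fail to reject H0.


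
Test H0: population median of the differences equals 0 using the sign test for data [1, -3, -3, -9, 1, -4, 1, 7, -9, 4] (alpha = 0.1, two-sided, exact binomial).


Step 1: Discard zero differences. Original n = 10; n_eff = number of nonzero differences = 10.
Nonzero differences (with sign): +1, -3, -3, -9, +1, -4, +1, +7, -9, +4
Step 2: Count signs: positive = 5, negative = 5.
Step 3: Under H0: P(positive) = 0.5, so the number of positives S ~ Bin(10, 0.5).
Step 4: Two-sided exact p-value = sum of Bin(10,0.5) probabilities at or below the observed probability = 1.000000.
Step 5: alpha = 0.1. fail to reject H0.

n_eff = 10, pos = 5, neg = 5, p = 1.000000, fail to reject H0.


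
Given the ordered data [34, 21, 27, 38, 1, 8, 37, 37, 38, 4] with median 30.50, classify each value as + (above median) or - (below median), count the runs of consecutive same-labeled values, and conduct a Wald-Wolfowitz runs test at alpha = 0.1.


Step 1: Compute median = 30.50; label A = above, B = below.
Labels in order: ABBABBAAAB  (n_A = 5, n_B = 5)
Step 2: Count runs R = 6.
Step 3: Under H0 (random ordering), E[R] = 2*n_A*n_B/(n_A+n_B) + 1 = 2*5*5/10 + 1 = 6.0000.
        Var[R] = 2*n_A*n_B*(2*n_A*n_B - n_A - n_B) / ((n_A+n_B)^2 * (n_A+n_B-1)) = 2000/900 = 2.2222.
        SD[R] = 1.4907.
Step 4: R = E[R], so z = 0 with no continuity correction.
Step 5: Two-sided p-value via normal approximation = 2*(1 - Phi(|z|)) = 1.000000.
Step 6: alpha = 0.1. fail to reject H0.

R = 6, z = 0.0000, p = 1.000000, fail to reject H0.


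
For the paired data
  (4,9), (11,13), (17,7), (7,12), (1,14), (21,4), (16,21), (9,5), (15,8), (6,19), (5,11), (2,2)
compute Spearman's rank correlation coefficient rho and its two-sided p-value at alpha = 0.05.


Step 1: Rank x and y separately (midranks; no ties here).
rank(x): 4->3, 11->8, 17->11, 7->6, 1->1, 21->12, 16->10, 9->7, 15->9, 6->5, 5->4, 2->2
rank(y): 9->6, 13->9, 7->4, 12->8, 14->10, 4->2, 21->12, 5->3, 8->5, 19->11, 11->7, 2->1
Step 2: d_i = R_x(i) - R_y(i); compute d_i^2.
  (3-6)^2=9, (8-9)^2=1, (11-4)^2=49, (6-8)^2=4, (1-10)^2=81, (12-2)^2=100, (10-12)^2=4, (7-3)^2=16, (9-5)^2=16, (5-11)^2=36, (4-7)^2=9, (2-1)^2=1
sum(d^2) = 326.
Step 3: rho = 1 - 6*326 / (12*(12^2 - 1)) = 1 - 1956/1716 = -0.139860.
Step 4: Under H0, t = rho * sqrt((n-2)/(1-rho^2)) = -0.4467 ~ t(10).
Step 5: Two-sided p-value from the t-distribution with 10 df = 0.664633.
Step 6: alpha = 0.05. fail to reject H0.

rho = -0.1399, p = 0.664633, fail to reject H0 at alpha = 0.05.


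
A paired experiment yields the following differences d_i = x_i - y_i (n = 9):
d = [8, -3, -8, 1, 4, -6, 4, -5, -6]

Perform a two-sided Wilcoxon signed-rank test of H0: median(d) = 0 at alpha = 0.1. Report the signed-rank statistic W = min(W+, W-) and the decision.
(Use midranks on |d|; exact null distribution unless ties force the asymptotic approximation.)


Step 1: Drop any zero differences (none here) and take |d_i|.
|d| = [8, 3, 8, 1, 4, 6, 4, 5, 6]
Step 2: Midrank |d_i| (ties get averaged ranks).
ranks: |8|->8.5, |3|->2, |8|->8.5, |1|->1, |4|->3.5, |6|->6.5, |4|->3.5, |5|->5, |6|->6.5
Step 3: Attach original signs; sum ranks with positive sign and with negative sign.
W+ = 8.5 + 1 + 3.5 + 3.5 = 16.5
W- = 2 + 8.5 + 6.5 + 5 + 6.5 = 28.5
(Check: W+ + W- = 45 should equal n(n+1)/2 = 45.)
Step 4: Test statistic W = min(W+, W-) = 16.5.
Step 5: Ties in |d|, so use the tie-corrected normal approximation.
        E[W] = n(n+1)/4 = 9*10/4 = 22.5.
        Tie groups: |d|=4 (t=2), |d|=6 (t=2), |d|=8 (t=2); sum(t^3 - t) = 18.
        Var[W] = n(n+1)(2n+1)/24 - sum(t^3-t)/48 = 1710/24 - 18/48 = 70.875.
        z = (W - E[W]) / sqrt(Var[W]) = (16.5 - 22.5) / 8.4187 = -0.7127.
        Two-sided p = 2*Phi(z) = 0.476033.
Step 6: alpha = 0.1. fail to reject H0.

W+ = 16.5, W- = 28.5, W = min = 16.5, p = 0.476033, fail to reject H0.


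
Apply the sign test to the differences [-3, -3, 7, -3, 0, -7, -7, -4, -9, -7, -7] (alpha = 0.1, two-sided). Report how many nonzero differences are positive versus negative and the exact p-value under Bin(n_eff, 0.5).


Step 1: Discard zero differences. Original n = 11; n_eff = number of nonzero differences = 10.
Nonzero differences (with sign): -3, -3, +7, -3, -7, -7, -4, -9, -7, -7
Step 2: Count signs: positive = 1, negative = 9.
Step 3: Under H0: P(positive) = 0.5, so the number of positives S ~ Bin(10, 0.5).
Step 4: Two-sided exact p-value = sum of Bin(10,0.5) probabilities at or below the observed probability = 0.021484.
Step 5: alpha = 0.1. reject H0.

n_eff = 10, pos = 1, neg = 9, p = 0.021484, reject H0.


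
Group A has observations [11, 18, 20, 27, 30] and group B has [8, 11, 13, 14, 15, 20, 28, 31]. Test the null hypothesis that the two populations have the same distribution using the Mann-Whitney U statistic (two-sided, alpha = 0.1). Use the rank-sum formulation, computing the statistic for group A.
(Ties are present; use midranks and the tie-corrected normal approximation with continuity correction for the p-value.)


Step 1: Combine and sort all 13 observations; assign midranks.
sorted (value, group): (8,Y), (11,X), (11,Y), (13,Y), (14,Y), (15,Y), (18,X), (20,X), (20,Y), (27,X), (28,Y), (30,X), (31,Y)
ranks: 8->1, 11->2.5, 11->2.5, 13->4, 14->5, 15->6, 18->7, 20->8.5, 20->8.5, 27->10, 28->11, 30->12, 31->13
Step 2: Rank sum for X: R1 = 2.5 + 7 + 8.5 + 10 + 12 = 40.
Step 3: U_X = R1 - n1(n1+1)/2 = 40 - 5*6/2 = 40 - 15 = 25.
       U_Y = n1*n2 - U_X = 40 - 25 = 15.
Step 4: Ties are present, so use the tie-corrected normal approximation (with continuity correction) for the p-value.
Step 5: p-value = 0.508901; compare to alpha = 0.1. fail to reject H0.

U_X = 25, p = 0.508901, fail to reject H0 at alpha = 0.1.


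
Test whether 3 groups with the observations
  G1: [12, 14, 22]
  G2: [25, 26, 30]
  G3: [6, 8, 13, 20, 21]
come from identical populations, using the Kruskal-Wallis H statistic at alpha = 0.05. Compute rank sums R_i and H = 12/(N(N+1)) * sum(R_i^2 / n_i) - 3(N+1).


Step 1: Combine all N = 11 observations and assign midranks.
sorted (value, group, rank): (6,G3,1), (8,G3,2), (12,G1,3), (13,G3,4), (14,G1,5), (20,G3,6), (21,G3,7), (22,G1,8), (25,G2,9), (26,G2,10), (30,G2,11)
Step 2: Sum ranks within each group.
R_1 = 16 (n_1 = 3)
R_2 = 30 (n_2 = 3)
R_3 = 20 (n_3 = 5)
Step 3: H = 12/(N(N+1)) * sum(R_i^2/n_i) - 3(N+1)
     = 12/(11*12) * (16^2/3 + 30^2/3 + 20^2/5) - 3*12
     = 0.090909 * 465.333 - 36
     = 6.303030.
Step 4: No ties, so H is used without correction.
Step 5: Under H0, H ~ chi^2(2); p-value = 0.042787.
Step 6: alpha = 0.05. reject H0.

H = 6.3030, df = 2, p = 0.042787, reject H0.


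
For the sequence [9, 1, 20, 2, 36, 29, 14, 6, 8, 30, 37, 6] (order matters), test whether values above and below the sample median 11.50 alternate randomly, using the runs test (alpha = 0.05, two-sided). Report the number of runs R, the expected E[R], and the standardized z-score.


Step 1: Compute median = 11.50; label A = above, B = below.
Labels in order: BBABAAABBAAB  (n_A = 6, n_B = 6)
Step 2: Count runs R = 7.
Step 3: Under H0 (random ordering), E[R] = 2*n_A*n_B/(n_A+n_B) + 1 = 2*6*6/12 + 1 = 7.0000.
        Var[R] = 2*n_A*n_B*(2*n_A*n_B - n_A - n_B) / ((n_A+n_B)^2 * (n_A+n_B-1)) = 4320/1584 = 2.7273.
        SD[R] = 1.6514.
Step 4: R = E[R], so z = 0 with no continuity correction.
Step 5: Two-sided p-value via normal approximation = 2*(1 - Phi(|z|)) = 1.000000.
Step 6: alpha = 0.05. fail to reject H0.

R = 7, z = 0.0000, p = 1.000000, fail to reject H0.


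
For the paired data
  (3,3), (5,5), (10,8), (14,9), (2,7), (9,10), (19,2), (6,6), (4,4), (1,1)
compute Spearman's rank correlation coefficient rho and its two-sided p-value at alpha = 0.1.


Step 1: Rank x and y separately (midranks; no ties here).
rank(x): 3->3, 5->5, 10->8, 14->9, 2->2, 9->7, 19->10, 6->6, 4->4, 1->1
rank(y): 3->3, 5->5, 8->8, 9->9, 7->7, 10->10, 2->2, 6->6, 4->4, 1->1
Step 2: d_i = R_x(i) - R_y(i); compute d_i^2.
  (3-3)^2=0, (5-5)^2=0, (8-8)^2=0, (9-9)^2=0, (2-7)^2=25, (7-10)^2=9, (10-2)^2=64, (6-6)^2=0, (4-4)^2=0, (1-1)^2=0
sum(d^2) = 98.
Step 3: rho = 1 - 6*98 / (10*(10^2 - 1)) = 1 - 588/990 = 0.406061.
Step 4: Under H0, t = rho * sqrt((n-2)/(1-rho^2)) = 1.2568 ~ t(8).
Step 5: Two-sided p-value from the t-distribution with 8 df = 0.244282.
Step 6: alpha = 0.1. fail to reject H0.

rho = 0.4061, p = 0.244282, fail to reject H0 at alpha = 0.1.


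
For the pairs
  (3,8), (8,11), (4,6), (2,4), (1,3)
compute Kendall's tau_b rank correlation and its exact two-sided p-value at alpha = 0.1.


Step 1: Enumerate the 10 unordered pairs (i,j) with i<j and classify each by sign(x_j-x_i) * sign(y_j-y_i).
  (1,2):dx=+5,dy=+3->C; (1,3):dx=+1,dy=-2->D; (1,4):dx=-1,dy=-4->C; (1,5):dx=-2,dy=-5->C
  (2,3):dx=-4,dy=-5->C; (2,4):dx=-6,dy=-7->C; (2,5):dx=-7,dy=-8->C; (3,4):dx=-2,dy=-2->C
  (3,5):dx=-3,dy=-3->C; (4,5):dx=-1,dy=-1->C
Step 2: C = 9, D = 1, total pairs = 10.
Step 3: tau = (C - D)/(n(n-1)/2) = (9 - 1)/10 = 0.800000.
Step 4: Exact two-sided p-value (enumerate n! = 120 permutations of y under H0): p = 0.083333.
Step 5: alpha = 0.1. reject H0.

tau_b = 0.8000 (C=9, D=1), p = 0.083333, reject H0.


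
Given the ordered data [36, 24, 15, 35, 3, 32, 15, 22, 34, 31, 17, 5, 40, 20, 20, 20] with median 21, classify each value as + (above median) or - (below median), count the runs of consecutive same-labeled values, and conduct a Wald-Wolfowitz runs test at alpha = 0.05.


Step 1: Compute median = 21; label A = above, B = below.
Labels in order: AABABABAAABBABBB  (n_A = 8, n_B = 8)
Step 2: Count runs R = 10.
Step 3: Under H0 (random ordering), E[R] = 2*n_A*n_B/(n_A+n_B) + 1 = 2*8*8/16 + 1 = 9.0000.
        Var[R] = 2*n_A*n_B*(2*n_A*n_B - n_A - n_B) / ((n_A+n_B)^2 * (n_A+n_B-1)) = 14336/3840 = 3.7333.
        SD[R] = 1.9322.
Step 4: Continuity-corrected z = (R - 0.5 - E[R]) / SD[R] = (10 - 0.5 - 9.0000) / 1.9322 = 0.2588.
Step 5: Two-sided p-value via normal approximation = 2*(1 - Phi(|z|)) = 0.795809.
Step 6: alpha = 0.05. fail to reject H0.

R = 10, z = 0.2588, p = 0.795809, fail to reject H0.


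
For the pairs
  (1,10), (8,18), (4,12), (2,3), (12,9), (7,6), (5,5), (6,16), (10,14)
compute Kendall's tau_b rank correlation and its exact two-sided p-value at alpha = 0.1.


Step 1: Enumerate the 36 unordered pairs (i,j) with i<j and classify each by sign(x_j-x_i) * sign(y_j-y_i).
  (1,2):dx=+7,dy=+8->C; (1,3):dx=+3,dy=+2->C; (1,4):dx=+1,dy=-7->D; (1,5):dx=+11,dy=-1->D
  (1,6):dx=+6,dy=-4->D; (1,7):dx=+4,dy=-5->D; (1,8):dx=+5,dy=+6->C; (1,9):dx=+9,dy=+4->C
  (2,3):dx=-4,dy=-6->C; (2,4):dx=-6,dy=-15->C; (2,5):dx=+4,dy=-9->D; (2,6):dx=-1,dy=-12->C
  (2,7):dx=-3,dy=-13->C; (2,8):dx=-2,dy=-2->C; (2,9):dx=+2,dy=-4->D; (3,4):dx=-2,dy=-9->C
  (3,5):dx=+8,dy=-3->D; (3,6):dx=+3,dy=-6->D; (3,7):dx=+1,dy=-7->D; (3,8):dx=+2,dy=+4->C
  (3,9):dx=+6,dy=+2->C; (4,5):dx=+10,dy=+6->C; (4,6):dx=+5,dy=+3->C; (4,7):dx=+3,dy=+2->C
  (4,8):dx=+4,dy=+13->C; (4,9):dx=+8,dy=+11->C; (5,6):dx=-5,dy=-3->C; (5,7):dx=-7,dy=-4->C
  (5,8):dx=-6,dy=+7->D; (5,9):dx=-2,dy=+5->D; (6,7):dx=-2,dy=-1->C; (6,8):dx=-1,dy=+10->D
  (6,9):dx=+3,dy=+8->C; (7,8):dx=+1,dy=+11->C; (7,9):dx=+5,dy=+9->C; (8,9):dx=+4,dy=-2->D
Step 2: C = 23, D = 13, total pairs = 36.
Step 3: tau = (C - D)/(n(n-1)/2) = (23 - 13)/36 = 0.277778.
Step 4: Exact two-sided p-value (enumerate n! = 362880 permutations of y under H0): p = 0.358488.
Step 5: alpha = 0.1. fail to reject H0.

tau_b = 0.2778 (C=23, D=13), p = 0.358488, fail to reject H0.


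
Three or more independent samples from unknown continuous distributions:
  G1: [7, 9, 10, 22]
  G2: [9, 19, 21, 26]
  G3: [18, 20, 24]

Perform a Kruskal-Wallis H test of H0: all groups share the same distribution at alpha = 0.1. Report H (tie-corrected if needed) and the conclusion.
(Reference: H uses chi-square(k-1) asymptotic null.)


Step 1: Combine all N = 11 observations and assign midranks.
sorted (value, group, rank): (7,G1,1), (9,G1,2.5), (9,G2,2.5), (10,G1,4), (18,G3,5), (19,G2,6), (20,G3,7), (21,G2,8), (22,G1,9), (24,G3,10), (26,G2,11)
Step 2: Sum ranks within each group.
R_1 = 16.5 (n_1 = 4)
R_2 = 27.5 (n_2 = 4)
R_3 = 22 (n_3 = 3)
Step 3: H = 12/(N(N+1)) * sum(R_i^2/n_i) - 3(N+1)
     = 12/(11*12) * (16.5^2/4 + 27.5^2/4 + 22^2/3) - 3*12
     = 0.090909 * 418.458 - 36
     = 2.041667.
Step 4: Ties present; correction factor C = 1 - 6/(11^3 - 11) = 0.995455. Corrected H = 2.041667 / 0.995455 = 2.050989.
Step 5: Under H0, H ~ chi^2(2); p-value = 0.358619.
Step 6: alpha = 0.1. fail to reject H0.

H = 2.0510, df = 2, p = 0.358619, fail to reject H0.


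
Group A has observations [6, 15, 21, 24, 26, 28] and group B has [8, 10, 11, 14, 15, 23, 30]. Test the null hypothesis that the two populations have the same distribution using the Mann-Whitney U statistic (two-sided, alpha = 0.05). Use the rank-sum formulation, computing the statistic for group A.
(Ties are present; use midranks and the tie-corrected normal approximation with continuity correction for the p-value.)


Step 1: Combine and sort all 13 observations; assign midranks.
sorted (value, group): (6,X), (8,Y), (10,Y), (11,Y), (14,Y), (15,X), (15,Y), (21,X), (23,Y), (24,X), (26,X), (28,X), (30,Y)
ranks: 6->1, 8->2, 10->3, 11->4, 14->5, 15->6.5, 15->6.5, 21->8, 23->9, 24->10, 26->11, 28->12, 30->13
Step 2: Rank sum for X: R1 = 1 + 6.5 + 8 + 10 + 11 + 12 = 48.5.
Step 3: U_X = R1 - n1(n1+1)/2 = 48.5 - 6*7/2 = 48.5 - 21 = 27.5.
       U_Y = n1*n2 - U_X = 42 - 27.5 = 14.5.
Step 4: Ties are present, so use the tie-corrected normal approximation (with continuity correction) for the p-value.
Step 5: p-value = 0.390714; compare to alpha = 0.05. fail to reject H0.

U_X = 27.5, p = 0.390714, fail to reject H0 at alpha = 0.05.


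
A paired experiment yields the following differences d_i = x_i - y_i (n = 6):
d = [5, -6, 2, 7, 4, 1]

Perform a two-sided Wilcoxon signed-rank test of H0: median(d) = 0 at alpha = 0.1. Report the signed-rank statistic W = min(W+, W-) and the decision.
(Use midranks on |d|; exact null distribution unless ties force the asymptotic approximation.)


Step 1: Drop any zero differences (none here) and take |d_i|.
|d| = [5, 6, 2, 7, 4, 1]
Step 2: Midrank |d_i| (ties get averaged ranks).
ranks: |5|->4, |6|->5, |2|->2, |7|->6, |4|->3, |1|->1
Step 3: Attach original signs; sum ranks with positive sign and with negative sign.
W+ = 4 + 2 + 6 + 3 + 1 = 16
W- = 5 = 5
(Check: W+ + W- = 21 should equal n(n+1)/2 = 21.)
Step 4: Test statistic W = min(W+, W-) = 5.
Step 5: No ties, so the exact null distribution over the 2^6 = 64 sign assignments gives the two-sided p-value = 0.312500.
Step 6: alpha = 0.1. fail to reject H0.

W+ = 16, W- = 5, W = min = 5, p = 0.312500, fail to reject H0.


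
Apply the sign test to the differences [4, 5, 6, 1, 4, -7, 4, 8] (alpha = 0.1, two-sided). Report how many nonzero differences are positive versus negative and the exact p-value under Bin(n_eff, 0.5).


Step 1: Discard zero differences. Original n = 8; n_eff = number of nonzero differences = 8.
Nonzero differences (with sign): +4, +5, +6, +1, +4, -7, +4, +8
Step 2: Count signs: positive = 7, negative = 1.
Step 3: Under H0: P(positive) = 0.5, so the number of positives S ~ Bin(8, 0.5).
Step 4: Two-sided exact p-value = sum of Bin(8,0.5) probabilities at or below the observed probability = 0.070312.
Step 5: alpha = 0.1. reject H0.

n_eff = 8, pos = 7, neg = 1, p = 0.070312, reject H0.


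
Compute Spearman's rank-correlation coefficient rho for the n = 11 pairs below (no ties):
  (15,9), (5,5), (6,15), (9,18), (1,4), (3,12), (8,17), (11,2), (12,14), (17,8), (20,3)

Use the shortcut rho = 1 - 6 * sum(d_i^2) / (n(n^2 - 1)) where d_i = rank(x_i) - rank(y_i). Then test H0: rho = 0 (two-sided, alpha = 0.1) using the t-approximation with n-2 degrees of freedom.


Step 1: Rank x and y separately (midranks; no ties here).
rank(x): 15->9, 5->3, 6->4, 9->6, 1->1, 3->2, 8->5, 11->7, 12->8, 17->10, 20->11
rank(y): 9->6, 5->4, 15->9, 18->11, 4->3, 12->7, 17->10, 2->1, 14->8, 8->5, 3->2
Step 2: d_i = R_x(i) - R_y(i); compute d_i^2.
  (9-6)^2=9, (3-4)^2=1, (4-9)^2=25, (6-11)^2=25, (1-3)^2=4, (2-7)^2=25, (5-10)^2=25, (7-1)^2=36, (8-8)^2=0, (10-5)^2=25, (11-2)^2=81
sum(d^2) = 256.
Step 3: rho = 1 - 6*256 / (11*(11^2 - 1)) = 1 - 1536/1320 = -0.163636.
Step 4: Under H0, t = rho * sqrt((n-2)/(1-rho^2)) = -0.4976 ~ t(9).
Step 5: Two-sided p-value from the t-distribution with 9 df = 0.630685.
Step 6: alpha = 0.1. fail to reject H0.

rho = -0.1636, p = 0.630685, fail to reject H0 at alpha = 0.1.


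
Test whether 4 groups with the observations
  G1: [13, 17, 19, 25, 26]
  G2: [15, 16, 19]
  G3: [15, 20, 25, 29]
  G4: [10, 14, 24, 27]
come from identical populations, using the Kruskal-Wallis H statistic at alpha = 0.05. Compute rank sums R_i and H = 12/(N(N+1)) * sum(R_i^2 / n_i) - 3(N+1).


Step 1: Combine all N = 16 observations and assign midranks.
sorted (value, group, rank): (10,G4,1), (13,G1,2), (14,G4,3), (15,G2,4.5), (15,G3,4.5), (16,G2,6), (17,G1,7), (19,G1,8.5), (19,G2,8.5), (20,G3,10), (24,G4,11), (25,G1,12.5), (25,G3,12.5), (26,G1,14), (27,G4,15), (29,G3,16)
Step 2: Sum ranks within each group.
R_1 = 44 (n_1 = 5)
R_2 = 19 (n_2 = 3)
R_3 = 43 (n_3 = 4)
R_4 = 30 (n_4 = 4)
Step 3: H = 12/(N(N+1)) * sum(R_i^2/n_i) - 3(N+1)
     = 12/(16*17) * (44^2/5 + 19^2/3 + 43^2/4 + 30^2/4) - 3*17
     = 0.044118 * 1194.78 - 51
     = 1.711029.
Step 4: Ties present; correction factor C = 1 - 18/(16^3 - 16) = 0.995588. Corrected H = 1.711029 / 0.995588 = 1.718612.
Step 5: Under H0, H ~ chi^2(3); p-value = 0.632804.
Step 6: alpha = 0.05. fail to reject H0.

H = 1.7186, df = 3, p = 0.632804, fail to reject H0.


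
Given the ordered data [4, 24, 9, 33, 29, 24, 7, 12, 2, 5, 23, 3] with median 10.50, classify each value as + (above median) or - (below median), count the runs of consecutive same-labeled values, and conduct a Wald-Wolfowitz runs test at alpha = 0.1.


Step 1: Compute median = 10.50; label A = above, B = below.
Labels in order: BABAAABABBAB  (n_A = 6, n_B = 6)
Step 2: Count runs R = 9.
Step 3: Under H0 (random ordering), E[R] = 2*n_A*n_B/(n_A+n_B) + 1 = 2*6*6/12 + 1 = 7.0000.
        Var[R] = 2*n_A*n_B*(2*n_A*n_B - n_A - n_B) / ((n_A+n_B)^2 * (n_A+n_B-1)) = 4320/1584 = 2.7273.
        SD[R] = 1.6514.
Step 4: Continuity-corrected z = (R - 0.5 - E[R]) / SD[R] = (9 - 0.5 - 7.0000) / 1.6514 = 0.9083.
Step 5: Two-sided p-value via normal approximation = 2*(1 - Phi(|z|)) = 0.363722.
Step 6: alpha = 0.1. fail to reject H0.

R = 9, z = 0.9083, p = 0.363722, fail to reject H0.


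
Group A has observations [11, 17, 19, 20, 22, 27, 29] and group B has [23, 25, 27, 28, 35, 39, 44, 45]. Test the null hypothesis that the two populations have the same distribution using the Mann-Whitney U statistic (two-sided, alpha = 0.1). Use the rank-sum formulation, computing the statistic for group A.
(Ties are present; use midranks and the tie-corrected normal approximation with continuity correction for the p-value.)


Step 1: Combine and sort all 15 observations; assign midranks.
sorted (value, group): (11,X), (17,X), (19,X), (20,X), (22,X), (23,Y), (25,Y), (27,X), (27,Y), (28,Y), (29,X), (35,Y), (39,Y), (44,Y), (45,Y)
ranks: 11->1, 17->2, 19->3, 20->4, 22->5, 23->6, 25->7, 27->8.5, 27->8.5, 28->10, 29->11, 35->12, 39->13, 44->14, 45->15
Step 2: Rank sum for X: R1 = 1 + 2 + 3 + 4 + 5 + 8.5 + 11 = 34.5.
Step 3: U_X = R1 - n1(n1+1)/2 = 34.5 - 7*8/2 = 34.5 - 28 = 6.5.
       U_Y = n1*n2 - U_X = 56 - 6.5 = 49.5.
Step 4: Ties are present, so use the tie-corrected normal approximation (with continuity correction) for the p-value.
Step 5: p-value = 0.014997; compare to alpha = 0.1. reject H0.

U_X = 6.5, p = 0.014997, reject H0 at alpha = 0.1.


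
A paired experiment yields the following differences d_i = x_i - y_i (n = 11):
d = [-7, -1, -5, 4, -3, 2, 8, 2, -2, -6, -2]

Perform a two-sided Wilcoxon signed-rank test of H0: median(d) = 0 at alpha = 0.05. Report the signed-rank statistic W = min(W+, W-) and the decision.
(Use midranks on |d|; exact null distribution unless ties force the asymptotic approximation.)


Step 1: Drop any zero differences (none here) and take |d_i|.
|d| = [7, 1, 5, 4, 3, 2, 8, 2, 2, 6, 2]
Step 2: Midrank |d_i| (ties get averaged ranks).
ranks: |7|->10, |1|->1, |5|->8, |4|->7, |3|->6, |2|->3.5, |8|->11, |2|->3.5, |2|->3.5, |6|->9, |2|->3.5
Step 3: Attach original signs; sum ranks with positive sign and with negative sign.
W+ = 7 + 3.5 + 11 + 3.5 = 25
W- = 10 + 1 + 8 + 6 + 3.5 + 9 + 3.5 = 41
(Check: W+ + W- = 66 should equal n(n+1)/2 = 66.)
Step 4: Test statistic W = min(W+, W-) = 25.
Step 5: Ties in |d|, so use the tie-corrected normal approximation.
        E[W] = n(n+1)/4 = 11*12/4 = 33.
        Tie groups: |d|=2 (t=4); sum(t^3 - t) = 60.
        Var[W] = n(n+1)(2n+1)/24 - sum(t^3-t)/48 = 3036/24 - 60/48 = 125.25.
        z = (W - E[W]) / sqrt(Var[W]) = (25 - 33) / 11.1915 = -0.7148.
        Two-sided p = 2*Phi(z) = 0.474716.
Step 6: alpha = 0.05. fail to reject H0.

W+ = 25, W- = 41, W = min = 25, p = 0.474716, fail to reject H0.


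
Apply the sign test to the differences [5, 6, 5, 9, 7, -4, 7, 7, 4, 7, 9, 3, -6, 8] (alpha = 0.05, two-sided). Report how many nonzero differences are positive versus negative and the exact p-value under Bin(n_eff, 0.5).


Step 1: Discard zero differences. Original n = 14; n_eff = number of nonzero differences = 14.
Nonzero differences (with sign): +5, +6, +5, +9, +7, -4, +7, +7, +4, +7, +9, +3, -6, +8
Step 2: Count signs: positive = 12, negative = 2.
Step 3: Under H0: P(positive) = 0.5, so the number of positives S ~ Bin(14, 0.5).
Step 4: Two-sided exact p-value = sum of Bin(14,0.5) probabilities at or below the observed probability = 0.012939.
Step 5: alpha = 0.05. reject H0.

n_eff = 14, pos = 12, neg = 2, p = 0.012939, reject H0.


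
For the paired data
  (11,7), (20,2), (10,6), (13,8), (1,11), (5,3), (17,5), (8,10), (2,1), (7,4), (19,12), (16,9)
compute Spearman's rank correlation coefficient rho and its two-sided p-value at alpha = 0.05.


Step 1: Rank x and y separately (midranks; no ties here).
rank(x): 11->7, 20->12, 10->6, 13->8, 1->1, 5->3, 17->10, 8->5, 2->2, 7->4, 19->11, 16->9
rank(y): 7->7, 2->2, 6->6, 8->8, 11->11, 3->3, 5->5, 10->10, 1->1, 4->4, 12->12, 9->9
Step 2: d_i = R_x(i) - R_y(i); compute d_i^2.
  (7-7)^2=0, (12-2)^2=100, (6-6)^2=0, (8-8)^2=0, (1-11)^2=100, (3-3)^2=0, (10-5)^2=25, (5-10)^2=25, (2-1)^2=1, (4-4)^2=0, (11-12)^2=1, (9-9)^2=0
sum(d^2) = 252.
Step 3: rho = 1 - 6*252 / (12*(12^2 - 1)) = 1 - 1512/1716 = 0.118881.
Step 4: Under H0, t = rho * sqrt((n-2)/(1-rho^2)) = 0.3786 ~ t(10).
Step 5: Two-sided p-value from the t-distribution with 10 df = 0.712884.
Step 6: alpha = 0.05. fail to reject H0.

rho = 0.1189, p = 0.712884, fail to reject H0 at alpha = 0.05.


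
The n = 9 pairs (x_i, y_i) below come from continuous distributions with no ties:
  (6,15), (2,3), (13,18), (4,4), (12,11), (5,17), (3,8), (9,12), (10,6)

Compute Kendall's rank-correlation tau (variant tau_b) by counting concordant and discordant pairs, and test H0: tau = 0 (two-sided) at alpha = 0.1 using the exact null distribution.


Step 1: Enumerate the 36 unordered pairs (i,j) with i<j and classify each by sign(x_j-x_i) * sign(y_j-y_i).
  (1,2):dx=-4,dy=-12->C; (1,3):dx=+7,dy=+3->C; (1,4):dx=-2,dy=-11->C; (1,5):dx=+6,dy=-4->D
  (1,6):dx=-1,dy=+2->D; (1,7):dx=-3,dy=-7->C; (1,8):dx=+3,dy=-3->D; (1,9):dx=+4,dy=-9->D
  (2,3):dx=+11,dy=+15->C; (2,4):dx=+2,dy=+1->C; (2,5):dx=+10,dy=+8->C; (2,6):dx=+3,dy=+14->C
  (2,7):dx=+1,dy=+5->C; (2,8):dx=+7,dy=+9->C; (2,9):dx=+8,dy=+3->C; (3,4):dx=-9,dy=-14->C
  (3,5):dx=-1,dy=-7->C; (3,6):dx=-8,dy=-1->C; (3,7):dx=-10,dy=-10->C; (3,8):dx=-4,dy=-6->C
  (3,9):dx=-3,dy=-12->C; (4,5):dx=+8,dy=+7->C; (4,6):dx=+1,dy=+13->C; (4,7):dx=-1,dy=+4->D
  (4,8):dx=+5,dy=+8->C; (4,9):dx=+6,dy=+2->C; (5,6):dx=-7,dy=+6->D; (5,7):dx=-9,dy=-3->C
  (5,8):dx=-3,dy=+1->D; (5,9):dx=-2,dy=-5->C; (6,7):dx=-2,dy=-9->C; (6,8):dx=+4,dy=-5->D
  (6,9):dx=+5,dy=-11->D; (7,8):dx=+6,dy=+4->C; (7,9):dx=+7,dy=-2->D; (8,9):dx=+1,dy=-6->D
Step 2: C = 25, D = 11, total pairs = 36.
Step 3: tau = (C - D)/(n(n-1)/2) = (25 - 11)/36 = 0.388889.
Step 4: Exact two-sided p-value (enumerate n! = 362880 permutations of y under H0): p = 0.180181.
Step 5: alpha = 0.1. fail to reject H0.

tau_b = 0.3889 (C=25, D=11), p = 0.180181, fail to reject H0.


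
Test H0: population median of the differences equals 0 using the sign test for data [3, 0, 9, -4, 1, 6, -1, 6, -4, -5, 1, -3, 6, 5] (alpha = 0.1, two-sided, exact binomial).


Step 1: Discard zero differences. Original n = 14; n_eff = number of nonzero differences = 13.
Nonzero differences (with sign): +3, +9, -4, +1, +6, -1, +6, -4, -5, +1, -3, +6, +5
Step 2: Count signs: positive = 8, negative = 5.
Step 3: Under H0: P(positive) = 0.5, so the number of positives S ~ Bin(13, 0.5).
Step 4: Two-sided exact p-value = sum of Bin(13,0.5) probabilities at or below the observed probability = 0.581055.
Step 5: alpha = 0.1. fail to reject H0.

n_eff = 13, pos = 8, neg = 5, p = 0.581055, fail to reject H0.


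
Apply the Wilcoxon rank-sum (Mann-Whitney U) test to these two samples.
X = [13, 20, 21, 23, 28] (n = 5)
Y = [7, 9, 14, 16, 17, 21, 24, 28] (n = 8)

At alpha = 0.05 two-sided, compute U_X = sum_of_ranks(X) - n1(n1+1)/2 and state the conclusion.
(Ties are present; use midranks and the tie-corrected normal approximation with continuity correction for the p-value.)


Step 1: Combine and sort all 13 observations; assign midranks.
sorted (value, group): (7,Y), (9,Y), (13,X), (14,Y), (16,Y), (17,Y), (20,X), (21,X), (21,Y), (23,X), (24,Y), (28,X), (28,Y)
ranks: 7->1, 9->2, 13->3, 14->4, 16->5, 17->6, 20->7, 21->8.5, 21->8.5, 23->10, 24->11, 28->12.5, 28->12.5
Step 2: Rank sum for X: R1 = 3 + 7 + 8.5 + 10 + 12.5 = 41.
Step 3: U_X = R1 - n1(n1+1)/2 = 41 - 5*6/2 = 41 - 15 = 26.
       U_Y = n1*n2 - U_X = 40 - 26 = 14.
Step 4: Ties are present, so use the tie-corrected normal approximation (with continuity correction) for the p-value.
Step 5: p-value = 0.419471; compare to alpha = 0.05. fail to reject H0.

U_X = 26, p = 0.419471, fail to reject H0 at alpha = 0.05.


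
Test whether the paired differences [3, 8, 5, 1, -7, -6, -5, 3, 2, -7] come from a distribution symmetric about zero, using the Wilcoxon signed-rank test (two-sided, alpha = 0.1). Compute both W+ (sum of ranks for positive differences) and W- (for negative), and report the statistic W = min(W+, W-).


Step 1: Drop any zero differences (none here) and take |d_i|.
|d| = [3, 8, 5, 1, 7, 6, 5, 3, 2, 7]
Step 2: Midrank |d_i| (ties get averaged ranks).
ranks: |3|->3.5, |8|->10, |5|->5.5, |1|->1, |7|->8.5, |6|->7, |5|->5.5, |3|->3.5, |2|->2, |7|->8.5
Step 3: Attach original signs; sum ranks with positive sign and with negative sign.
W+ = 3.5 + 10 + 5.5 + 1 + 3.5 + 2 = 25.5
W- = 8.5 + 7 + 5.5 + 8.5 = 29.5
(Check: W+ + W- = 55 should equal n(n+1)/2 = 55.)
Step 4: Test statistic W = min(W+, W-) = 25.5.
Step 5: Ties in |d|, so use the tie-corrected normal approximation.
        E[W] = n(n+1)/4 = 10*11/4 = 27.5.
        Tie groups: |d|=3 (t=2), |d|=5 (t=2), |d|=7 (t=2); sum(t^3 - t) = 18.
        Var[W] = n(n+1)(2n+1)/24 - sum(t^3-t)/48 = 2310/24 - 18/48 = 95.875.
        z = (W - E[W]) / sqrt(Var[W]) = (25.5 - 27.5) / 9.7916 = -0.2043.
        Two-sided p = 2*Phi(z) = 0.838153.
Step 6: alpha = 0.1. fail to reject H0.

W+ = 25.5, W- = 29.5, W = min = 25.5, p = 0.838153, fail to reject H0.


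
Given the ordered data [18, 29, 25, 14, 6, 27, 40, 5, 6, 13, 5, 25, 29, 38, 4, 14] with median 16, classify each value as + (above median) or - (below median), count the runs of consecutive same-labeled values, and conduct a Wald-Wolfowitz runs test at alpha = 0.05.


Step 1: Compute median = 16; label A = above, B = below.
Labels in order: AAABBAABBBBAAABB  (n_A = 8, n_B = 8)
Step 2: Count runs R = 6.
Step 3: Under H0 (random ordering), E[R] = 2*n_A*n_B/(n_A+n_B) + 1 = 2*8*8/16 + 1 = 9.0000.
        Var[R] = 2*n_A*n_B*(2*n_A*n_B - n_A - n_B) / ((n_A+n_B)^2 * (n_A+n_B-1)) = 14336/3840 = 3.7333.
        SD[R] = 1.9322.
Step 4: Continuity-corrected z = (R + 0.5 - E[R]) / SD[R] = (6 + 0.5 - 9.0000) / 1.9322 = -1.2939.
Step 5: Two-sided p-value via normal approximation = 2*(1 - Phi(|z|)) = 0.195709.
Step 6: alpha = 0.05. fail to reject H0.

R = 6, z = -1.2939, p = 0.195709, fail to reject H0.


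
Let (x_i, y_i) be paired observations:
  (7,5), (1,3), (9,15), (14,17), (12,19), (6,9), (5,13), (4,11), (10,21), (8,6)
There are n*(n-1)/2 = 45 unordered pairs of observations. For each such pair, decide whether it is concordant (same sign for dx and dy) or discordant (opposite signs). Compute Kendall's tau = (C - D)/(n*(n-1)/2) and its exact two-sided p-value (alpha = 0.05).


Step 1: Enumerate the 45 unordered pairs (i,j) with i<j and classify each by sign(x_j-x_i) * sign(y_j-y_i).
  (1,2):dx=-6,dy=-2->C; (1,3):dx=+2,dy=+10->C; (1,4):dx=+7,dy=+12->C; (1,5):dx=+5,dy=+14->C
  (1,6):dx=-1,dy=+4->D; (1,7):dx=-2,dy=+8->D; (1,8):dx=-3,dy=+6->D; (1,9):dx=+3,dy=+16->C
  (1,10):dx=+1,dy=+1->C; (2,3):dx=+8,dy=+12->C; (2,4):dx=+13,dy=+14->C; (2,5):dx=+11,dy=+16->C
  (2,6):dx=+5,dy=+6->C; (2,7):dx=+4,dy=+10->C; (2,8):dx=+3,dy=+8->C; (2,9):dx=+9,dy=+18->C
  (2,10):dx=+7,dy=+3->C; (3,4):dx=+5,dy=+2->C; (3,5):dx=+3,dy=+4->C; (3,6):dx=-3,dy=-6->C
  (3,7):dx=-4,dy=-2->C; (3,8):dx=-5,dy=-4->C; (3,9):dx=+1,dy=+6->C; (3,10):dx=-1,dy=-9->C
  (4,5):dx=-2,dy=+2->D; (4,6):dx=-8,dy=-8->C; (4,7):dx=-9,dy=-4->C; (4,8):dx=-10,dy=-6->C
  (4,9):dx=-4,dy=+4->D; (4,10):dx=-6,dy=-11->C; (5,6):dx=-6,dy=-10->C; (5,7):dx=-7,dy=-6->C
  (5,8):dx=-8,dy=-8->C; (5,9):dx=-2,dy=+2->D; (5,10):dx=-4,dy=-13->C; (6,7):dx=-1,dy=+4->D
  (6,8):dx=-2,dy=+2->D; (6,9):dx=+4,dy=+12->C; (6,10):dx=+2,dy=-3->D; (7,8):dx=-1,dy=-2->C
  (7,9):dx=+5,dy=+8->C; (7,10):dx=+3,dy=-7->D; (8,9):dx=+6,dy=+10->C; (8,10):dx=+4,dy=-5->D
  (9,10):dx=-2,dy=-15->C
Step 2: C = 34, D = 11, total pairs = 45.
Step 3: tau = (C - D)/(n(n-1)/2) = (34 - 11)/45 = 0.511111.
Step 4: Exact two-sided p-value (enumerate n! = 3628800 permutations of y under H0): p = 0.046623.
Step 5: alpha = 0.05. reject H0.

tau_b = 0.5111 (C=34, D=11), p = 0.046623, reject H0.


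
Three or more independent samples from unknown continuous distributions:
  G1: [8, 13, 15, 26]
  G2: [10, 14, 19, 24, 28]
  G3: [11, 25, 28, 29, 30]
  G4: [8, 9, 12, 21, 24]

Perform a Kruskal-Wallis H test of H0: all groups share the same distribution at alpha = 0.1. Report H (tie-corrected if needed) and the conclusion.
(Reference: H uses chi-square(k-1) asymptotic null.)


Step 1: Combine all N = 19 observations and assign midranks.
sorted (value, group, rank): (8,G1,1.5), (8,G4,1.5), (9,G4,3), (10,G2,4), (11,G3,5), (12,G4,6), (13,G1,7), (14,G2,8), (15,G1,9), (19,G2,10), (21,G4,11), (24,G2,12.5), (24,G4,12.5), (25,G3,14), (26,G1,15), (28,G2,16.5), (28,G3,16.5), (29,G3,18), (30,G3,19)
Step 2: Sum ranks within each group.
R_1 = 32.5 (n_1 = 4)
R_2 = 51 (n_2 = 5)
R_3 = 72.5 (n_3 = 5)
R_4 = 34 (n_4 = 5)
Step 3: H = 12/(N(N+1)) * sum(R_i^2/n_i) - 3(N+1)
     = 12/(19*20) * (32.5^2/4 + 51^2/5 + 72.5^2/5 + 34^2/5) - 3*20
     = 0.031579 * 2066.71 - 60
     = 5.264605.
Step 4: Ties present; correction factor C = 1 - 18/(19^3 - 19) = 0.997368. Corrected H = 5.264605 / 0.997368 = 5.278496.
Step 5: Under H0, H ~ chi^2(3); p-value = 0.152504.
Step 6: alpha = 0.1. fail to reject H0.

H = 5.2785, df = 3, p = 0.152504, fail to reject H0.
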